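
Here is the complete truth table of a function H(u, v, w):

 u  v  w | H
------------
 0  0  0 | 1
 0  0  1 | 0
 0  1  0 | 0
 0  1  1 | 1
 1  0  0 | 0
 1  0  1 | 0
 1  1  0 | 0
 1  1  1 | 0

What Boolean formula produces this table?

H(u, v, w) = ((¬u ∧ ¬v) ∧ ¬w) ∨ ((¬u ∧ v) ∧ w)

Collect the rows where H=1 — (0,0,0), (0,1,1) — and write one minterm per row: ¬u·¬v·¬w, ¬u·v·w. Their union (logical OR) reproduces the table exactly.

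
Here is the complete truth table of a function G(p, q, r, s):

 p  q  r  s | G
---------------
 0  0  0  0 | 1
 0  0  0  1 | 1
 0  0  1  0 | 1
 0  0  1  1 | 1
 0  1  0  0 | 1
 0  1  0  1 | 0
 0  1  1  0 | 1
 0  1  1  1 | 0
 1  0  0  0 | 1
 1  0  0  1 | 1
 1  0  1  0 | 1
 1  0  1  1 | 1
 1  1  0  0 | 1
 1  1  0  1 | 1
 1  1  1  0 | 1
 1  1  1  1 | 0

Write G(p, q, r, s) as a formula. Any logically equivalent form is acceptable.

G is 0 on only 3 rows — (0,1,0,1), (0,1,1,1), (1,1,1,1). Writing each as a minterm (¬p·q·¬r·s, ¬p·q·r·s, p·q·r·s) and OR-ing them characterizes exactly where G=0, so G is the negation of that disjunction.

G(p, q, r, s) = ~(((((~p & q) & ~r) & s) | (((~p & q) & r) & s)) | (((p & q) & r) & s))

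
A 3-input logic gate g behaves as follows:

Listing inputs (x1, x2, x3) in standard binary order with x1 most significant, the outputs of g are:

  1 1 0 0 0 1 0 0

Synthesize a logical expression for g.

g(x1, x2, x3) = (((x1' · x2') · x3') + ((x1' · x2') · x3)) + ((x1 · x2') · x3)

The 1-rows are (0,0,0), (0,0,1), (1,0,1). Each contributes one minterm — ¬x1·¬x2·¬x3; ¬x1·¬x2·x3; x1·¬x2·x3 — and their disjunction is a sum-of-products form of g.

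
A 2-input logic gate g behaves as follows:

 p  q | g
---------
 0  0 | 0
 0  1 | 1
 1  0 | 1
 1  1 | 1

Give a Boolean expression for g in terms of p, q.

The output is 1 whenever at least one input is 1 — the OR of all inputs.

g(p, q) = p + q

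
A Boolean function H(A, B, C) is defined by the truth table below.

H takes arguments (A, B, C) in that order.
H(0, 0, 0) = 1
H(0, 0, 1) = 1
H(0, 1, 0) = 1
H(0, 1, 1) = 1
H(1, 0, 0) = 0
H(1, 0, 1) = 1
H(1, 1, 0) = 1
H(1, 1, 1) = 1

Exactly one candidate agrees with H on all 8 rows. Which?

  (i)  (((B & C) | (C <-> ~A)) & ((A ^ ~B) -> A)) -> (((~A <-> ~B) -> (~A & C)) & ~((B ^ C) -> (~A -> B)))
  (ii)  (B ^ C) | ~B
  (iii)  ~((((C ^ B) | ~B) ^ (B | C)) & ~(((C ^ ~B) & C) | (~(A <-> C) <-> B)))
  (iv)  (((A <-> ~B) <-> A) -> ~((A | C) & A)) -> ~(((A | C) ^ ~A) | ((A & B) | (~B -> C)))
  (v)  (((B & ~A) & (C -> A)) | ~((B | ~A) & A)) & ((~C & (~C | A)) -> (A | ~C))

iii

(i) disagrees with H on (0,1,1) (formula → 0, table → 1); rule it out.
(ii) disagrees with H on (0,1,1) (formula → 0, table → 1); rule it out.
(iv) disagrees with H on (0,0,0) (formula → 0, table → 1); rule it out.
(v) disagrees with H on (1,0,0) (formula → 1, table → 0); rule it out.
That leaves (iii). Evaluating it on every row reproduces the table of H exactly.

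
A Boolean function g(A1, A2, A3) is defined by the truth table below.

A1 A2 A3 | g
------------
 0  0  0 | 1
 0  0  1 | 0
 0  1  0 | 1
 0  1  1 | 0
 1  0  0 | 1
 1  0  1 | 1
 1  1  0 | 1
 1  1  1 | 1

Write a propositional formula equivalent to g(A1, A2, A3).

g(A1, A2, A3) = ~(((~A1 & ~A2) & A3) | ((~A1 & A2) & A3))

There are just 2 zero rows: (0,0,1), (0,1,1). Their minterms are ¬A1·¬A2·A3, ¬A1·A2·A3; the OR of those covers precisely the 0-outputs, and negating it yields g.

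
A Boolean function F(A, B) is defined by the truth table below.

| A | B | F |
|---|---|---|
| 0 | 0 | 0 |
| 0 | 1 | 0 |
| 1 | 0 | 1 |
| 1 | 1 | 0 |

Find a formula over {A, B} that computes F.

1 only at (1,0): A AND NOT B.

F(A, B) = A and not B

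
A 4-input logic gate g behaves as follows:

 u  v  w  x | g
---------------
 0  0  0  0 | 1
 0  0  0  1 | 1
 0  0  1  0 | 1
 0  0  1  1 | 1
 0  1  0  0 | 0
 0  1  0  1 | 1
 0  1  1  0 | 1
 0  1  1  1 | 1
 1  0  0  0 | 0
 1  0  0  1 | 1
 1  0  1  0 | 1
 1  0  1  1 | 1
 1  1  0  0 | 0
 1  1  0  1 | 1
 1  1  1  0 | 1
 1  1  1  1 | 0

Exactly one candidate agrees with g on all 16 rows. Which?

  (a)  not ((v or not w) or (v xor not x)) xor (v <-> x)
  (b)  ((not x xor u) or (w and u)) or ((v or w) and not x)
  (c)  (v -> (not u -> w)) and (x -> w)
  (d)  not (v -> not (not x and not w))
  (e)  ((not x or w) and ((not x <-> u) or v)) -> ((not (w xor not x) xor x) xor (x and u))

(a) disagrees with g on (0,0,0,1) (formula → 0, table → 1); rule it out.
(b) disagrees with g on (0,0,0,1) (formula → 0, table → 1); rule it out.
(c) disagrees with g on (0,0,0,1) (formula → 0, table → 1); rule it out.
(d) disagrees with g on (0,0,0,0) (formula → 0, table → 1); rule it out.
That leaves (e). Evaluating it on every row reproduces the table of g exactly.

e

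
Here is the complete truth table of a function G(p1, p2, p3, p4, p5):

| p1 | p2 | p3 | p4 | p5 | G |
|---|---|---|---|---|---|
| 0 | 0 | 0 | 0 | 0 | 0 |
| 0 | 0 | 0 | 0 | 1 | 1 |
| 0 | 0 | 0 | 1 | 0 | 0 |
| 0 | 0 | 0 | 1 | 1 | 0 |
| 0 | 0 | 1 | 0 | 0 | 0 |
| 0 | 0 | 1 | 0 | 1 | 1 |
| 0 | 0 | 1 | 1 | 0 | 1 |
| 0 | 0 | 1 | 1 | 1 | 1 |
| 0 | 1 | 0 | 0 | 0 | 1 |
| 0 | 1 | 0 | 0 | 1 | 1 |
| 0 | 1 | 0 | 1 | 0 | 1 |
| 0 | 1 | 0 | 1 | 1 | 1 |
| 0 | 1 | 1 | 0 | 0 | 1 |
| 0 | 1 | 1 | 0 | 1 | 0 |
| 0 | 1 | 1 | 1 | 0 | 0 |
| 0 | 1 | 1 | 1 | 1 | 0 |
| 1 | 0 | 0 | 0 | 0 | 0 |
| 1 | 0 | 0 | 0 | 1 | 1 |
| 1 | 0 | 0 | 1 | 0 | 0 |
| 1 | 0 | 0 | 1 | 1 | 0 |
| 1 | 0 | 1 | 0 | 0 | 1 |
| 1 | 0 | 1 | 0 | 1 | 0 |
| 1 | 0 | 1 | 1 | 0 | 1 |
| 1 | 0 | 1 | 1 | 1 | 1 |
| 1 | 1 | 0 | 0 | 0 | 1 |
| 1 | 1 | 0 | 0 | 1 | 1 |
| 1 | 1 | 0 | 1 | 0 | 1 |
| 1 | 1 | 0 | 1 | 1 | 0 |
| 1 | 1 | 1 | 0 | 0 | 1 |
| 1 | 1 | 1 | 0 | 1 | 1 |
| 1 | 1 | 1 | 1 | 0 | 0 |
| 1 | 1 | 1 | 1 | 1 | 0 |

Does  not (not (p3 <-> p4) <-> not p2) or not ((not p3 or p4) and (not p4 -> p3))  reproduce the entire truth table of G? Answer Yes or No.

Evaluate not (not (p3 <-> p4) <-> not p2) or not ((not p3 or p4) and (not p4 -> p3)) on each row and compare to G:
  p1=0, p2=0, p3=0, p4=0, p5=0: formula gives 1, but G = 0 ✗
Row (0,0,0,0,0) is a counterexample, so the formula is not equivalent to G.

No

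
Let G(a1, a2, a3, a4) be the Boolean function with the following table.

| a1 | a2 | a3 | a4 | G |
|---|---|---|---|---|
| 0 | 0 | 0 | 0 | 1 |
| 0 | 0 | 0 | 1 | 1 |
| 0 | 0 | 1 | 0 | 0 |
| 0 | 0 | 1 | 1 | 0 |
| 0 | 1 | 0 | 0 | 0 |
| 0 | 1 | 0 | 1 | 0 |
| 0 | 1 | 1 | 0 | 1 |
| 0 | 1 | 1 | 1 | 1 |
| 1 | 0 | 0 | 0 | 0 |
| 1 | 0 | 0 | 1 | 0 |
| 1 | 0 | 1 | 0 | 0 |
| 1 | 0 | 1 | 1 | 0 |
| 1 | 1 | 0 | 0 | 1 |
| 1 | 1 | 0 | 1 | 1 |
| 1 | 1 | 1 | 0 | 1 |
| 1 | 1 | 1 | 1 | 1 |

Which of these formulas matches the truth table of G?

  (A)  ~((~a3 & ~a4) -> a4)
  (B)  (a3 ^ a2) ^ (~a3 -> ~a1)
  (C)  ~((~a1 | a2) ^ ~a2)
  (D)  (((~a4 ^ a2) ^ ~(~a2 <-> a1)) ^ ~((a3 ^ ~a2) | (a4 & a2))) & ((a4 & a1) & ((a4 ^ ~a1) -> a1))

(A) disagrees with G on (0,0,0,1) (formula → 0, table → 1); rule it out.
(C) disagrees with G on (0,0,1,0) (formula → 1, table → 0); rule it out.
(D) disagrees with G on (0,0,0,0) (formula → 0, table → 1); rule it out.
That leaves (B). Evaluating it on every row reproduces the table of G exactly.

B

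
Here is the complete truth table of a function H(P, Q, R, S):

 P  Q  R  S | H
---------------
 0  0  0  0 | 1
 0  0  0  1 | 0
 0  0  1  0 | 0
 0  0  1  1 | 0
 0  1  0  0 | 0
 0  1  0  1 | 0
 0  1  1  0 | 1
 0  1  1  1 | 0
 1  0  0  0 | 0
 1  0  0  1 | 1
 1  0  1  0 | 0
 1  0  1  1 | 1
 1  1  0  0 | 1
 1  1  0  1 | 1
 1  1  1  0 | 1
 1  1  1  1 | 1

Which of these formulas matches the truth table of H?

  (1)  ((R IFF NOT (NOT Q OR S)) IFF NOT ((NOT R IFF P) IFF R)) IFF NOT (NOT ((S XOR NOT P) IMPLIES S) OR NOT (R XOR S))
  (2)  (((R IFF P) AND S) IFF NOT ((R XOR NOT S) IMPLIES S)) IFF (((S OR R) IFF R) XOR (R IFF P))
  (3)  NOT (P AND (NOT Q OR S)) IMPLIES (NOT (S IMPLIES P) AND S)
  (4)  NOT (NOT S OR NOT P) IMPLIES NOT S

1

(2) fails at (0,0,1,0): the formula yields 1, H is 0.
(3) fails at (0,0,0,0): the formula yields 0, H is 1.
(4) fails at (0,0,0,1): the formula yields 1, H is 0.
Only (1) survives; checking it on all 16 rows confirms it matches H.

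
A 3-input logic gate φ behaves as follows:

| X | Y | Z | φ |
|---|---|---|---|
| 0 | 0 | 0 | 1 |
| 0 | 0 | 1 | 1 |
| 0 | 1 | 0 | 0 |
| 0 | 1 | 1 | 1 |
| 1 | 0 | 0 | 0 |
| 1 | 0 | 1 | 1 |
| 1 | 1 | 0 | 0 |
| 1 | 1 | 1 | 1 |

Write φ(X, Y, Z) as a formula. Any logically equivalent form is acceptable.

The 0-rows are (0,1,0), (1,0,0), (1,1,0). Take each as a conjunction (¬X·Y·¬Z, X·¬Y·¬Z, X·Y·¬Z), form their disjunction, and complement — that gives a formula that is 1 everywhere φ is.

φ(X, Y, Z) = ¬((((¬X ∧ Y) ∧ ¬Z) ∨ ((X ∧ ¬Y) ∧ ¬Z)) ∨ ((X ∧ Y) ∧ ¬Z))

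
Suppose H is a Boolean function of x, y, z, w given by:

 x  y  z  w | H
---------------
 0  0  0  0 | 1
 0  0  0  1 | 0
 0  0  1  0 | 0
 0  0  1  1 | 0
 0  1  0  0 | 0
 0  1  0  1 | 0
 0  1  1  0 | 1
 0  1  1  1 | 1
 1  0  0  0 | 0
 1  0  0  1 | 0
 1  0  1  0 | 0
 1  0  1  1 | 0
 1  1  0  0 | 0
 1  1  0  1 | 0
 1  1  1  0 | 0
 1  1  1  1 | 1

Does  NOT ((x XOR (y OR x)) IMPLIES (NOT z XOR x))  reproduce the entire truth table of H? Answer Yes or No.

No

Check the formula against H row by row:
  x=0, y=0, z=0, w=0: formula gives 0, but H = 1 ✗
A single disagreement suffices: at (0,0,0,0) they differ, so the formula does not compute H.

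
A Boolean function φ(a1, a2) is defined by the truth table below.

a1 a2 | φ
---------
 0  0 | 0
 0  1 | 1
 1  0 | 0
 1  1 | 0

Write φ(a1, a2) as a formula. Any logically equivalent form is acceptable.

φ(a1, a2) = NOT a1 AND a2

1 only at (0,1): NOT a1 AND a2.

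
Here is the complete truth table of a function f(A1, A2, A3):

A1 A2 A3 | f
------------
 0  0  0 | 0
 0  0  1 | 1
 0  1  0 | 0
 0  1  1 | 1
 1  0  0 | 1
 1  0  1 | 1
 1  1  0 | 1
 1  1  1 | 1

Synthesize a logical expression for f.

f(A1, A2, A3) = ~(((~A1 & ~A2) & ~A3) | ((~A1 & A2) & ~A3))

The 0-rows are (0,0,0), (0,1,0). Take each as a conjunction (¬A1·¬A2·¬A3, ¬A1·A2·¬A3), form their disjunction, and complement — that gives a formula that is 1 everywhere f is.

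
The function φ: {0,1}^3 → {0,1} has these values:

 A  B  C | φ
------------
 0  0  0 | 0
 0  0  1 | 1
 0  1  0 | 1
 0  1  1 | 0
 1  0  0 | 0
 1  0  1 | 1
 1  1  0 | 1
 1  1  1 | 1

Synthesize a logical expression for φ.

φ is 0 on only 3 rows — (0,0,0), (0,1,1), (1,0,0). Writing each as a minterm (¬A·¬B·¬C, ¬A·B·C, A·¬B·¬C) and OR-ing them characterizes exactly where φ=0, so φ is the negation of that disjunction.

φ(A, B, C) = ~((((~A & ~B) & ~C) | ((~A & B) & C)) | ((A & ~B) & ~C))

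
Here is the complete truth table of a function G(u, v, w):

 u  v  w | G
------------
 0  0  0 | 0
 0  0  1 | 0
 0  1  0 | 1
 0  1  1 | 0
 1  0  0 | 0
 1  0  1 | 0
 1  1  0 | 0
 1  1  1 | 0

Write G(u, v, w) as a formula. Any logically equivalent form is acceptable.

Only row (0,1,0) gives 1. That row's minterm ¬u·v·¬w is G directly.

G(u, v, w) = (u' · v) · w'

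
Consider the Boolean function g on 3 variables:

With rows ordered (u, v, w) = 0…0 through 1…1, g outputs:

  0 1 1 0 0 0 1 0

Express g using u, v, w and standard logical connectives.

g=1 on 3 inputs: (0,0,1), (0,1,0), (1,1,0). Reading each as a conjunction of literals (¬u·¬v·w, ¬u·v·¬w, u·v·¬w) and taking the OR gives the canonical DNF.

g(u, v, w) = (((¬u ∧ ¬v) ∧ w) ∨ ((¬u ∧ v) ∧ ¬w)) ∨ ((u ∧ v) ∧ ¬w)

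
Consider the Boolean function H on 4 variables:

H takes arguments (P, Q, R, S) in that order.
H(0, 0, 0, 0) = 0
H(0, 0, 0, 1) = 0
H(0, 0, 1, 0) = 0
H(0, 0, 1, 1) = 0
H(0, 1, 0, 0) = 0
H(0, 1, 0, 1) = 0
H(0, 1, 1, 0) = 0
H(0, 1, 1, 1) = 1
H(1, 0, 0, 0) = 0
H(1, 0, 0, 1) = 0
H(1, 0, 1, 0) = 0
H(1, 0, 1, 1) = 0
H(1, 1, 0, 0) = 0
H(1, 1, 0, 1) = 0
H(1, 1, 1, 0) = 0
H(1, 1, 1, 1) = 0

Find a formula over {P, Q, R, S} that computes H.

Only row (0,1,1,1) gives 1. That row's minterm ¬P·Q·R·S is H directly.

H(P, Q, R, S) = ((not P and Q) and R) and S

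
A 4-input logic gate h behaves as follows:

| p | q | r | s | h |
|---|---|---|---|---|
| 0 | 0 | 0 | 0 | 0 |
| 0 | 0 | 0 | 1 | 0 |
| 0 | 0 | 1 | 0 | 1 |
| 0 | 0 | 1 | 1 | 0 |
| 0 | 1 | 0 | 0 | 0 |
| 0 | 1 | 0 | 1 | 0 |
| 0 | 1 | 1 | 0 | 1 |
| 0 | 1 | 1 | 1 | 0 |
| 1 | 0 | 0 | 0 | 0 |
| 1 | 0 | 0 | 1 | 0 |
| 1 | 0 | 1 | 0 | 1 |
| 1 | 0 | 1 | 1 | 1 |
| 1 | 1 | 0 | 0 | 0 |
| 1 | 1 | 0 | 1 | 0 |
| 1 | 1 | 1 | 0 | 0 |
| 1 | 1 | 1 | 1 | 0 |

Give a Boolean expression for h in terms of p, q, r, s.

h(p, q, r, s) = (((((not p and not q) and r) and not s) or (((not p and q) and r) and not s)) or (((p and not q) and r) and not s)) or (((p and not q) and r) and s)

Collect the rows where h=1 — (0,0,1,0), (0,1,1,0), (1,0,1,0), (1,0,1,1) — and write one minterm per row: ¬p·¬q·r·¬s, ¬p·q·r·¬s, p·¬q·r·¬s, p·¬q·r·s. Their union (logical OR) reproduces the table exactly.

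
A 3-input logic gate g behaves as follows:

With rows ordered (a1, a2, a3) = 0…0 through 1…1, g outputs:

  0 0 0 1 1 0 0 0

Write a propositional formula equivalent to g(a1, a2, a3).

Collect the rows where g=1 — (0,1,1), (1,0,0) — and write one minterm per row: ¬a1·a2·a3, a1·¬a2·¬a3. Their union (logical OR) reproduces the table exactly.

g(a1, a2, a3) = ((a1' · a2) · a3) + ((a1 · a2') · a3')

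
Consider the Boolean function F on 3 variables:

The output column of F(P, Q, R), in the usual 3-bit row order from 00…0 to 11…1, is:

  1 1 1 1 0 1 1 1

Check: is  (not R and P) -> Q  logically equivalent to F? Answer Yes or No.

Yes

Check the formula against F row by row:
  P=0, Q=0, R=0: formula gives 1, F = 1 ✓
  P=0, Q=0, R=1: formula gives 1, F = 1 ✓
  P=0, Q=1, R=0: formula gives 1, F = 1 ✓
  P=0, Q=1, R=1: formula gives 1, F = 1 ✓
  P=1, Q=0, R=0: formula gives 0, F = 0 ✓
  …and likewise for the remaining 3 rows.
Every row agrees, so the formula is equivalent.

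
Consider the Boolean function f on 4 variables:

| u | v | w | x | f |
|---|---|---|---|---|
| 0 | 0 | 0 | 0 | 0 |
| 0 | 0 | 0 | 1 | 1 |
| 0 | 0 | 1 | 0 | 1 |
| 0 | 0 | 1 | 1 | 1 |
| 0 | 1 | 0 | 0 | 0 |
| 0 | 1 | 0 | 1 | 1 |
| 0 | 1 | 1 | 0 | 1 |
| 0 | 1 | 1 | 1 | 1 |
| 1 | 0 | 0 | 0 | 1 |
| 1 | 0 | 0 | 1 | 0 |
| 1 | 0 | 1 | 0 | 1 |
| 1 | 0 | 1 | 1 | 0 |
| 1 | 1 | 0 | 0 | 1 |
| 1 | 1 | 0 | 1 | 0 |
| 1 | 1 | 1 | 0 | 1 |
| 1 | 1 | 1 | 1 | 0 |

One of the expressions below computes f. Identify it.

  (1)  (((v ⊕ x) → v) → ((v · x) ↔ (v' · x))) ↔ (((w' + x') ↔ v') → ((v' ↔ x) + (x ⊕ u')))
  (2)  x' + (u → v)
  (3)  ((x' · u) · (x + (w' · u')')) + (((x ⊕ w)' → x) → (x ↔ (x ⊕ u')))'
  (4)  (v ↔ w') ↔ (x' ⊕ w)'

(1) fails at (0,0,0,0): the formula yields 1, f is 0.
(2) fails at (0,0,0,0): the formula yields 1, f is 0.
(4) fails at (0,0,0,0): the formula yields 1, f is 0.
That leaves (3). Evaluating it on every row reproduces the table of f exactly.

3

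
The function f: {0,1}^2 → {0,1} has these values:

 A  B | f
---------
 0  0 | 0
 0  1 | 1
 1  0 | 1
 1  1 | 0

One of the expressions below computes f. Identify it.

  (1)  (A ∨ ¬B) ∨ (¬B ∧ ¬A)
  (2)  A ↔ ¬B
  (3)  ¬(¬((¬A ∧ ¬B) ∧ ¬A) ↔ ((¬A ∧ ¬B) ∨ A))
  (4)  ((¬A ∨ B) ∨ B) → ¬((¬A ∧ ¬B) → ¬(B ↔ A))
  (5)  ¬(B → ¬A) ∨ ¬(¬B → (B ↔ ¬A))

(1) disagrees with f on (0,0) (formula → 1, table → 0); rule it out.
(3) disagrees with f on (0,0) (formula → 1, table → 0); rule it out.
(4) disagrees with f on (0,0) (formula → 1, table → 0); rule it out.
(5) disagrees with f on (0,0) (formula → 1, table → 0); rule it out.
(2) is the remaining candidate, and it agrees with f on all 4 inputs.

2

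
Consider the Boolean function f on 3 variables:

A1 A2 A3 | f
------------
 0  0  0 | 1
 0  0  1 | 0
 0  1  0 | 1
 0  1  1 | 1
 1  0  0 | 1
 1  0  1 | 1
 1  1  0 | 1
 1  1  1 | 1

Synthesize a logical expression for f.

f(A1, A2, A3) = ((A1' · A2') · A3)'

Only row (0,0,1) gives 0. So f is 1 everywhere except there — the complement of the minterm ¬A1·¬A2·A3.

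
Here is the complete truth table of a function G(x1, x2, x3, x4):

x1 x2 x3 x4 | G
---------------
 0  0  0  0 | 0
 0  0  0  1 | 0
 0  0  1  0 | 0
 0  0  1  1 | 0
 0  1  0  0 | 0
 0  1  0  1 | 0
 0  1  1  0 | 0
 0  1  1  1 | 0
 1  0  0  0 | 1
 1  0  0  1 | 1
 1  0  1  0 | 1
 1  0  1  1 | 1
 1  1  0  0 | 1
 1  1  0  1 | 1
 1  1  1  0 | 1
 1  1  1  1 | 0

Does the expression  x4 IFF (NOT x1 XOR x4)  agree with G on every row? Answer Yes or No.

Evaluate x4 IFF (NOT x1 XOR x4) on each row and compare to G:
  x1=0, x2=0, x3=0, x4=0: formula gives 0, G = 0 ✓
  x1=0, x2=0, x3=0, x4=1: formula gives 0, G = 0 ✓
  x1=0, x2=0, x3=1, x4=0: formula gives 0, G = 0 ✓
  x1=0, x2=0, x3=1, x4=1: formula gives 0, G = 0 ✓
  …
  x1=1, x2=1, x3=1, x4=1: formula gives 1, but G = 0 ✗
Since they disagree at (1,1,1,1), the expression is not a correct formula for G.

No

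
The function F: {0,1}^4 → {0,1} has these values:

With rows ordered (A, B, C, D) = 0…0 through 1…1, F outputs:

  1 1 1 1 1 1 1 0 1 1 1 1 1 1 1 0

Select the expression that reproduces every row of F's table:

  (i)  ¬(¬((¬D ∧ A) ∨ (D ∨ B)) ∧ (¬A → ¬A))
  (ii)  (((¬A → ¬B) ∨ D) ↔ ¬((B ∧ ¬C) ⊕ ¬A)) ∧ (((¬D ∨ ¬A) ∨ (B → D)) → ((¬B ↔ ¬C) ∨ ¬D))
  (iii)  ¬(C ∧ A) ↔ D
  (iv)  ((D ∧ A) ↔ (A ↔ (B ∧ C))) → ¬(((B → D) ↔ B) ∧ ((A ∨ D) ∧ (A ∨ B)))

iv

(i) fails at (0,0,0,0): the formula yields 0, F is 1.
(ii) fails at (0,0,0,0): the formula yields 0, F is 1.
(iii) fails at (0,0,0,0): the formula yields 0, F is 1.
Only (iv) survives; checking it on all 16 rows confirms it matches F.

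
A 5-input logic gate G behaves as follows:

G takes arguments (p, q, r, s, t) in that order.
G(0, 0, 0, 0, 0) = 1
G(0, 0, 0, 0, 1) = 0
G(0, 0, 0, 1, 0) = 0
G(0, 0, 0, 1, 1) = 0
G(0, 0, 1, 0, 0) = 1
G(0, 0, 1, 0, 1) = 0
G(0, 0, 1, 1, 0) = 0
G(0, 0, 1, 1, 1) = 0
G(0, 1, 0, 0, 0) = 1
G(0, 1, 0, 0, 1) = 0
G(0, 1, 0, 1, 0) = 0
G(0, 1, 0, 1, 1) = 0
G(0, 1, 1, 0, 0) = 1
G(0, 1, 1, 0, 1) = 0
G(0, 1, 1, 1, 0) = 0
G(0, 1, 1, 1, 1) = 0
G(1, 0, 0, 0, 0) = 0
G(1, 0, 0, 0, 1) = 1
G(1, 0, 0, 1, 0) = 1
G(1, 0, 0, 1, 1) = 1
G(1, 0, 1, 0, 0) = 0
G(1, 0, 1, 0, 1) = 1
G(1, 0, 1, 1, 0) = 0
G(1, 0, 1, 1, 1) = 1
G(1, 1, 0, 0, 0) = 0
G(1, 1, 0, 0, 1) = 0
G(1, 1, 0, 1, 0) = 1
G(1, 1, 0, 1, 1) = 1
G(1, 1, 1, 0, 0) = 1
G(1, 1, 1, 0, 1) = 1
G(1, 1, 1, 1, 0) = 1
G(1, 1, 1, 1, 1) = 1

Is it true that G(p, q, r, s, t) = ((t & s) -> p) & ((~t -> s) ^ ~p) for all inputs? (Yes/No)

No

Check the formula against G row by row:
  p=0, q=0, r=0, s=0, t=0: formula gives 1, G = 1 ✓
  p=0, q=0, r=0, s=0, t=1: formula gives 0, G = 0 ✓
  p=0, q=0, r=0, s=1, t=0: formula gives 0, G = 0 ✓
  p=0, q=0, r=0, s=1, t=1: formula gives 0, G = 0 ✓
  …
  p=1, q=0, r=1, s=1, t=0: formula gives 1, but G = 0 ✗
Since they disagree at (1,0,1,1,0), the expression is not a correct formula for G.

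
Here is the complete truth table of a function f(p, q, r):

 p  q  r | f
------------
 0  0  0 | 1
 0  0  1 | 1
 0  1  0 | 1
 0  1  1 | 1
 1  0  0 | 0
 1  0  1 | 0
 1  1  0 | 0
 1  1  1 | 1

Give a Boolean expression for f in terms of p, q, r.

f(p, q, r) = ~((((p & ~q) & ~r) | ((p & ~q) & r)) | ((p & q) & ~r))

There are just 3 zero rows: (1,0,0), (1,0,1), (1,1,0). Their minterms are p·¬q·¬r, p·¬q·r, p·q·¬r; the OR of those covers precisely the 0-outputs, and negating it yields f.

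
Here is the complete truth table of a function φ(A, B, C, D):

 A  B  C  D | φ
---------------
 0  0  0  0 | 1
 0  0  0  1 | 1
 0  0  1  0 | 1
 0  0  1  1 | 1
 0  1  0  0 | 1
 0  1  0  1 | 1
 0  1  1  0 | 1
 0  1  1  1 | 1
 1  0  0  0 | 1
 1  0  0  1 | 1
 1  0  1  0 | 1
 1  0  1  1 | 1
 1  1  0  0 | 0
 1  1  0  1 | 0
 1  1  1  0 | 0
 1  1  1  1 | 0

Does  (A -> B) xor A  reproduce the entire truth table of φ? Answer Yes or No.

Test each input against both φ and the formula:
  A=0, B=0, C=0, D=0: formula gives 1, φ = 1 ✓
  A=0, B=0, C=0, D=1: formula gives 1, φ = 1 ✓
  A=0, B=0, C=1, D=0: formula gives 1, φ = 1 ✓
  A=0, B=0, C=1, D=1: formula gives 1, φ = 1 ✓
  … (the remaining 12 rows also agree.)
Every row agrees, so the formula is equivalent.

Yes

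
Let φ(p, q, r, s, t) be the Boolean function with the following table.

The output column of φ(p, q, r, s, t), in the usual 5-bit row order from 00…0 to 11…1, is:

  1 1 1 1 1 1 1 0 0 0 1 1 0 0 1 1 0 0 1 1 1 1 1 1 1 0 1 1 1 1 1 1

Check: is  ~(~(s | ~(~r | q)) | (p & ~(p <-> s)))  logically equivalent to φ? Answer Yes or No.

No

Test each input against both φ and the formula:
  p=0, q=0, r=0, s=0, t=0: formula gives 0, but φ = 1 ✗
A single disagreement suffices: at (0,0,0,0,0) they differ, so the formula does not compute φ.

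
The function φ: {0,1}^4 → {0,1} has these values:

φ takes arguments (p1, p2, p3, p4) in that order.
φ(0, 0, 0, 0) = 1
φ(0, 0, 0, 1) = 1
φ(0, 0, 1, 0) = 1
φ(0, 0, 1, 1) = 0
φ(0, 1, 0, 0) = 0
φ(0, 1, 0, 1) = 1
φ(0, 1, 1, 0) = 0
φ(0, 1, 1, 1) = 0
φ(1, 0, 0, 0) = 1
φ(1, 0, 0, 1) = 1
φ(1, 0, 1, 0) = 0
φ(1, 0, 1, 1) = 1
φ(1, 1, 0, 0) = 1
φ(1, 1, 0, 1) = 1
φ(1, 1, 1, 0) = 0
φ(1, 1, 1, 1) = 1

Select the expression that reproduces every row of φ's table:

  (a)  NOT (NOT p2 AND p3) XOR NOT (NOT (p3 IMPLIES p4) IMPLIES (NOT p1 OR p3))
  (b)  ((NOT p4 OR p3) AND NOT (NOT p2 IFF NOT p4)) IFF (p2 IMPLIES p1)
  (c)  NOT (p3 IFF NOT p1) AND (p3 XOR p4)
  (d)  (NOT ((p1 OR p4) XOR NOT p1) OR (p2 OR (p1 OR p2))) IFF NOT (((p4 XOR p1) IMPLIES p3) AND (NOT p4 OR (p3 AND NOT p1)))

(a) fails at (0,0,1,0): the formula yields 0, φ is 1.
(b) fails at (0,0,0,0): the formula yields 0, φ is 1.
(c) fails at (0,0,0,0): the formula yields 0, φ is 1.
Only (d) survives; checking it on all 16 rows confirms it matches φ.

d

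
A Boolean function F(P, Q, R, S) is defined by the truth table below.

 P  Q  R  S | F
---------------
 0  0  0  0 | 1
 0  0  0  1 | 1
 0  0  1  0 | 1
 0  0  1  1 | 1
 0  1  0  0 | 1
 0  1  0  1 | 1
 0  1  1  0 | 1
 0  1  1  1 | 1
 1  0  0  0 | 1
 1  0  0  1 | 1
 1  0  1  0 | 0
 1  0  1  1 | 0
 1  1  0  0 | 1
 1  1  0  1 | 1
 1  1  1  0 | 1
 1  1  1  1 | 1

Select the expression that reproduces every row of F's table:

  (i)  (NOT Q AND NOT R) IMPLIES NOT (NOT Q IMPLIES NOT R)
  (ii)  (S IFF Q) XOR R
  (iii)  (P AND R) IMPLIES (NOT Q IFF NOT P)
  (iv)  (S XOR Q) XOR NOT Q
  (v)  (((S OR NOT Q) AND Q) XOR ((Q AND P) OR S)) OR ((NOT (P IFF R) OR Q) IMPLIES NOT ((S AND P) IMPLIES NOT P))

(i): at (0,0,0,0) it gives 0, but F = 1 — eliminated.
(ii): at (0,0,0,1) it gives 0, but F = 1 — eliminated.
(iv): at (0,0,0,1) it gives 0, but F = 1 — eliminated.
(v): at (0,0,1,0) it gives 0, but F = 1 — eliminated.
Only (iii) survives; checking it on all 16 rows confirms it matches F.

iii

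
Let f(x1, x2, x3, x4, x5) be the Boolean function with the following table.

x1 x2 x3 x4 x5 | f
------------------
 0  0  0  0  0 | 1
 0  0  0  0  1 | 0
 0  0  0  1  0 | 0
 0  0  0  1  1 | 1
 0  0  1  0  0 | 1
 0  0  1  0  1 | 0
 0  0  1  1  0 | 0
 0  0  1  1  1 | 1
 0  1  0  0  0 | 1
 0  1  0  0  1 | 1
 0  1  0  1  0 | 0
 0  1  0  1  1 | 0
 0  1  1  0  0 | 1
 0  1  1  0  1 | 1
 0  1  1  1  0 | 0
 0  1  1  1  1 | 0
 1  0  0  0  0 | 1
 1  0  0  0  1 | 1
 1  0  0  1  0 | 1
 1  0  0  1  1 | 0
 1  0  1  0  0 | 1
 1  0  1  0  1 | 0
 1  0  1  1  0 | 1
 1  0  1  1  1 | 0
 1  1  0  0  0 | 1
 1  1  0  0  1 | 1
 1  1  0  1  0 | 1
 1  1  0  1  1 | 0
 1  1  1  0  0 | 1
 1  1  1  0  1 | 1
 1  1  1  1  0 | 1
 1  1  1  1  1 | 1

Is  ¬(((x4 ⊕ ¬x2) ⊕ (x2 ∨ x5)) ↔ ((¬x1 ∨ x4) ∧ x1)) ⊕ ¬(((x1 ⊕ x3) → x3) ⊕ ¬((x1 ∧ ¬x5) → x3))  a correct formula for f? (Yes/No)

No

Check the formula against f row by row:
  x1=0, x2=0, x3=0, x4=0, x5=0: formula gives 1, f = 1 ✓
  x1=0, x2=0, x3=0, x4=0, x5=1: formula gives 0, f = 0 ✓
  x1=0, x2=0, x3=0, x4=1, x5=0: formula gives 0, f = 0 ✓
  x1=0, x2=0, x3=0, x4=1, x5=1: formula gives 1, f = 1 ✓
  …
  x1=1, x2=0, x3=0, x4=1, x5=1: formula gives 1, but f = 0 ✗
Row (1,0,0,1,1) is a counterexample, so the formula is not equivalent to f.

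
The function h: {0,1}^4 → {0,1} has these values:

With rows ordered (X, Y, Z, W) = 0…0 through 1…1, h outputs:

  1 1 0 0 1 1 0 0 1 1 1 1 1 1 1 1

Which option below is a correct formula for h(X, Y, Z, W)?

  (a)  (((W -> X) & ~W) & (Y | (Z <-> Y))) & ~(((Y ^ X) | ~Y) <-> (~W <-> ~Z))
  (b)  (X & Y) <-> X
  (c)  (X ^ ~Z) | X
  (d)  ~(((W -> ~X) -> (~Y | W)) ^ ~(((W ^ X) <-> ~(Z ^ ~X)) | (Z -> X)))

c

(a) disagrees with h on (0,0,0,0) (formula → 0, table → 1); rule it out.
(b) disagrees with h on (0,0,1,0) (formula → 1, table → 0); rule it out.
(d) disagrees with h on (0,0,0,0) (formula → 0, table → 1); rule it out.
(c) is the remaining candidate, and it agrees with h on all 16 inputs.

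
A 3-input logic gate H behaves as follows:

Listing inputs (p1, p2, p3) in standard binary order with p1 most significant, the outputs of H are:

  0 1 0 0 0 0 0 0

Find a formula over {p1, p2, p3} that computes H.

H(p1, p2, p3) = (~p1 & ~p2) & p3

H is 1 on exactly one input, (0,0,1), whose minterm is ¬p1·¬p2·p3. So H is just that conjunction.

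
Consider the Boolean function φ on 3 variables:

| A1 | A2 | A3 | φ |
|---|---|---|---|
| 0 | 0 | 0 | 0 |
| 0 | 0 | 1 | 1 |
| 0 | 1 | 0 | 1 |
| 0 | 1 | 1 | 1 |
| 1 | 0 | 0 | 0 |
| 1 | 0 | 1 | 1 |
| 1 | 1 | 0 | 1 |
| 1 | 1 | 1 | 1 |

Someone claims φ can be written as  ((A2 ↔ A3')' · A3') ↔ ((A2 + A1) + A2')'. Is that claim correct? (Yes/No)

Yes

Test each input against both φ and the formula:
  A1=0, A2=0, A3=0: formula gives 0, φ = 0 ✓
  A1=0, A2=0, A3=1: formula gives 1, φ = 1 ✓
  A1=0, A2=1, A3=0: formula gives 1, φ = 1 ✓
  A1=0, A2=1, A3=1: formula gives 1, φ = 1 ✓
  A1=1, A2=0, A3=0: formula gives 0, φ = 0 ✓
  … (the remaining 3 rows also agree.)
No disagreement on any input; they are logically equivalent.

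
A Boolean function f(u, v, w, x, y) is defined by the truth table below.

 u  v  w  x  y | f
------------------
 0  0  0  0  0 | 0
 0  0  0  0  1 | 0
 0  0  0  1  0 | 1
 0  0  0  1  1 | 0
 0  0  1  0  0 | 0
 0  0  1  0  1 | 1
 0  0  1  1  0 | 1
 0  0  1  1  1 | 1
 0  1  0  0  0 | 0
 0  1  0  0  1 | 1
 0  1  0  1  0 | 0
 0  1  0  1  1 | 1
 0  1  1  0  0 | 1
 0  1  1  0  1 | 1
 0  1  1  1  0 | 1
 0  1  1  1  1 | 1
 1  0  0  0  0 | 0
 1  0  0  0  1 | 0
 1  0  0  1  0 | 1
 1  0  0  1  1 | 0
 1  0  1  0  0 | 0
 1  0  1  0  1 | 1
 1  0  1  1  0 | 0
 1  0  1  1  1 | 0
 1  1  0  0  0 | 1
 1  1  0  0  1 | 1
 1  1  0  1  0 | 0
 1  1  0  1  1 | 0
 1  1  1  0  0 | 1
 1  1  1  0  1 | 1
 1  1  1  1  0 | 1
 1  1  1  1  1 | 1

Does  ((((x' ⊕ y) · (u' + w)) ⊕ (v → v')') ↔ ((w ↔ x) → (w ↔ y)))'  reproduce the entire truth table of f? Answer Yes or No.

No

Check the formula against f row by row:
  u=0, v=0, w=0, x=0, y=0: formula gives 0, f = 0 ✓
  u=0, v=0, w=0, x=0, y=1: formula gives 0, f = 0 ✓
  u=0, v=0, w=0, x=1, y=0: formula gives 1, f = 1 ✓
  u=0, v=0, w=0, x=1, y=1: formula gives 0, f = 0 ✓
  …
  u=0, v=0, w=1, x=1, y=0: formula gives 0, but f = 1 ✗
Row (0,0,1,1,0) is a counterexample, so the formula is not equivalent to f.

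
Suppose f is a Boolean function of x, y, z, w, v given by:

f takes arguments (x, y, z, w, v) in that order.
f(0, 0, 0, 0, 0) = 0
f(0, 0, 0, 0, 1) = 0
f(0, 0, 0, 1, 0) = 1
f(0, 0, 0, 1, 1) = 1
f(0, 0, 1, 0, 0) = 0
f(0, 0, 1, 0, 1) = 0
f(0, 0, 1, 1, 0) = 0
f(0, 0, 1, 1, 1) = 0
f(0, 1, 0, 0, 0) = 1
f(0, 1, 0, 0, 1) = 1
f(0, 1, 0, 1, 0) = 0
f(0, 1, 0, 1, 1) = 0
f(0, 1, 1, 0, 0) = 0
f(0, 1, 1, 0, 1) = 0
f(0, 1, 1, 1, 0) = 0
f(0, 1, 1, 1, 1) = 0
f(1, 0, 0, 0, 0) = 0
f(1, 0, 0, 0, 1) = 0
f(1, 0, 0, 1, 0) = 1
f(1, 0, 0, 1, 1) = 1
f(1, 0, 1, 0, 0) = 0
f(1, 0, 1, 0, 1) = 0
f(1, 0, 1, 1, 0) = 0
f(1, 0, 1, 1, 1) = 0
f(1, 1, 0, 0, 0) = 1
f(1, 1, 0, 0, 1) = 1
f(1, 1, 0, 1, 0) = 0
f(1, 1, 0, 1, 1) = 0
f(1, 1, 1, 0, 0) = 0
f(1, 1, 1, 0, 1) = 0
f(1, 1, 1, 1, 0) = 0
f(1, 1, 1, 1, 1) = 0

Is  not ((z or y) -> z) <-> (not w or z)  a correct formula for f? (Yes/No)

Yes

Check the formula against f row by row:
  x=0, y=0, z=0, w=0, v=0: formula gives 0, f = 0 ✓
  x=0, y=0, z=0, w=0, v=1: formula gives 0, f = 0 ✓
  x=0, y=0, z=0, w=1, v=0: formula gives 1, f = 1 ✓
  x=0, y=0, z=0, w=1, v=1: formula gives 1, f = 1 ✓
  …and likewise for the remaining 28 rows.
All 32 rows match — the expression computes f exactly.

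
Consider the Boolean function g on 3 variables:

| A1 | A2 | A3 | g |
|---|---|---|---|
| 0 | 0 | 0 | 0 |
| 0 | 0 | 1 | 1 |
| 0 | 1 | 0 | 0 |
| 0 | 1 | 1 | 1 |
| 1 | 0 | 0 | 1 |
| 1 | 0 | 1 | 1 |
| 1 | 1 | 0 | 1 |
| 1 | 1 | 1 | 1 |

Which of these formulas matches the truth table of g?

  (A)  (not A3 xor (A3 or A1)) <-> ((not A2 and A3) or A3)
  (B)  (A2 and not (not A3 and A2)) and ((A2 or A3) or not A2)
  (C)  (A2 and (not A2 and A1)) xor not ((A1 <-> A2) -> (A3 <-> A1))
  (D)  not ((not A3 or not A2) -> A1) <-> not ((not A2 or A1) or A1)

A

(B) disagrees with g on (0,0,1) (formula → 0, table → 1); rule it out.
(C) disagrees with g on (0,1,1) (formula → 0, table → 1); rule it out.
(D) disagrees with g on (0,0,1) (formula → 0, table → 1); rule it out.
That leaves (A). Evaluating it on every row reproduces the table of g exactly.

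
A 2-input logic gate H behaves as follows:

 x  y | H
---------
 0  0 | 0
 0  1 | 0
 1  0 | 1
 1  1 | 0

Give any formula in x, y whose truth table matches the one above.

1 only at (1,0): x AND NOT y.

H(x, y) = x AND NOT y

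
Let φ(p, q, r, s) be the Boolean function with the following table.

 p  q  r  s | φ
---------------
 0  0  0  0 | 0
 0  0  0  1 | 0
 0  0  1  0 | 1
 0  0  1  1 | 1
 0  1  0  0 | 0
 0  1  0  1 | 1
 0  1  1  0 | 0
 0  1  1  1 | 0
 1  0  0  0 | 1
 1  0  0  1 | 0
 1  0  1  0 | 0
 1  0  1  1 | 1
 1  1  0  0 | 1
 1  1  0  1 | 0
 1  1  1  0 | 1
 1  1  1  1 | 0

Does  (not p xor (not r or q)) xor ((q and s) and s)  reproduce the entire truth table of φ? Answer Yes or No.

No

Check the formula against φ row by row:
  p=0, q=0, r=0, s=0: formula gives 0, φ = 0 ✓
  p=0, q=0, r=0, s=1: formula gives 0, φ = 0 ✓
  p=0, q=0, r=1, s=0: formula gives 1, φ = 1 ✓
  p=0, q=0, r=1, s=1: formula gives 1, φ = 1 ✓
  …
  p=0, q=1, r=1, s=1: formula gives 1, but φ = 0 ✗
Row (0,1,1,1) is a counterexample, so the formula is not equivalent to φ.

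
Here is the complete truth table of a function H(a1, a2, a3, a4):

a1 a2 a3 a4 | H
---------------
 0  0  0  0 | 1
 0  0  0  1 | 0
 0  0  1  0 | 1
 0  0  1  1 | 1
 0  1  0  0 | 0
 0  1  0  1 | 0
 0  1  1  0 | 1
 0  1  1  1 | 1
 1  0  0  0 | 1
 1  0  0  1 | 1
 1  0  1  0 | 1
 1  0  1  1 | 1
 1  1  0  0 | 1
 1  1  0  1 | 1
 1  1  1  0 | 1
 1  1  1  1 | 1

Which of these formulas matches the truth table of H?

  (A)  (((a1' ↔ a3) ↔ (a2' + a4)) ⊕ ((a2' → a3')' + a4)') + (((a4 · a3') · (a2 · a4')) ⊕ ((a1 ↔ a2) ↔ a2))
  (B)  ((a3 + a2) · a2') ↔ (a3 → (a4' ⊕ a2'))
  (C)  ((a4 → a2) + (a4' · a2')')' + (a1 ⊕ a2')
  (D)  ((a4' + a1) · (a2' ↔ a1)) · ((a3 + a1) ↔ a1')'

A

(B) fails at (0,0,0,0): the formula yields 0, H is 1.
(C) fails at (0,0,0,1): the formula yields 1, H is 0.
(D) fails at (0,0,0,0): the formula yields 0, H is 1.
Only (A) survives; checking it on all 16 rows confirms it matches H.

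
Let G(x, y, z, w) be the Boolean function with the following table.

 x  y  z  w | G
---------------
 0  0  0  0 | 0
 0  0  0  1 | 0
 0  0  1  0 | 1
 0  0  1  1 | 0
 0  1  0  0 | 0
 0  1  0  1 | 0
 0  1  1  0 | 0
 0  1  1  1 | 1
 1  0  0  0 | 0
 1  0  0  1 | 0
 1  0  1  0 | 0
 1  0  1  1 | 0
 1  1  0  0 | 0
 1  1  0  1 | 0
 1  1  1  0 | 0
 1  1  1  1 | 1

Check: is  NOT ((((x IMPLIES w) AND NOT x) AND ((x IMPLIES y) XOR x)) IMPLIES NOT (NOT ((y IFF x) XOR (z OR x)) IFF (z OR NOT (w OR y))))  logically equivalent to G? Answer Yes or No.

No

Evaluate NOT ((((x IMPLIES w) AND NOT x) AND ((x IMPLIES y) XOR x)) IMPLIES NOT (NOT ((y IFF x) XOR (z OR x)) IFF (z OR NOT (w OR y)))) on each row and compare to G:
  x=0, y=0, z=0, w=0: formula gives 0, G = 0 ✓
  x=0, y=0, z=0, w=1: formula gives 1, but G = 0 ✗
Since they disagree at (0,0,0,1), the expression is not a correct formula for G.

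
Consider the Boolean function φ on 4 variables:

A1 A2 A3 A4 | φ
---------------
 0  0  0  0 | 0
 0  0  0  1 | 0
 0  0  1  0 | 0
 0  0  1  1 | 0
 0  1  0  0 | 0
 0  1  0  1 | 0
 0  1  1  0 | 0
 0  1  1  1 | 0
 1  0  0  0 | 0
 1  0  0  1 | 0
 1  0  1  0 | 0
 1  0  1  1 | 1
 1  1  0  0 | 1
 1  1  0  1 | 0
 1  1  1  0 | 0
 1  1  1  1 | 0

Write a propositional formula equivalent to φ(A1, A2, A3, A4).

φ(A1, A2, A3, A4) = (((A1 · A2') · A3) · A4) + (((A1 · A2) · A3') · A4')

φ=1 on 2 inputs: (1,0,1,1), (1,1,0,0). Reading each as a conjunction of literals (A1·¬A2·A3·A4, A1·A2·¬A3·¬A4) and taking the OR gives the canonical DNF.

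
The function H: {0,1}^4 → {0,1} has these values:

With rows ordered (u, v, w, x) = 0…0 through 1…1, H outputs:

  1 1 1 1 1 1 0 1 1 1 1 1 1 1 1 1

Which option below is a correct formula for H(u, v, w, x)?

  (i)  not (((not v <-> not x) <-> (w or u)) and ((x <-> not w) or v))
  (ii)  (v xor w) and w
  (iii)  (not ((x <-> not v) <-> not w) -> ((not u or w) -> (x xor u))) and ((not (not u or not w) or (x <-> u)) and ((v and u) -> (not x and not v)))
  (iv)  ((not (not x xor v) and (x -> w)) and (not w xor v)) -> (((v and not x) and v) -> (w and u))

(i): at (0,0,0,1) it gives 0, but H = 1 — eliminated.
(ii): at (0,0,0,0) it gives 0, but H = 1 — eliminated.
(iii): at (0,0,0,0) it gives 0, but H = 1 — eliminated.
That leaves (iv). Evaluating it on every row reproduces the table of H exactly.

iv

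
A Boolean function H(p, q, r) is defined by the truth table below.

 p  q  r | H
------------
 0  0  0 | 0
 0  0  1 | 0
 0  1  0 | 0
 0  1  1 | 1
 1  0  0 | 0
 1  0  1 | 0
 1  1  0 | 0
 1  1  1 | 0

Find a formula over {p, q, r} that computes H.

Only row (0,1,1) gives 1. That row's minterm ¬p·q·r is H directly.

H(p, q, r) = (not p and q) and r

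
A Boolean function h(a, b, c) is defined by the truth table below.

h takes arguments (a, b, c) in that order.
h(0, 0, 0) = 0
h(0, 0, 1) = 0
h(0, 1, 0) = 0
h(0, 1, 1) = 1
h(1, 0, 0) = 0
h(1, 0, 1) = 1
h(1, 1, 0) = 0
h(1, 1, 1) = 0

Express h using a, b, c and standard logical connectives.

The 1-rows are (0,1,1), (1,0,1). Each contributes one minterm — ¬a·b·c; a·¬b·c — and their disjunction is a sum-of-products form of h.

h(a, b, c) = ((a' · b) · c) + ((a · b') · c)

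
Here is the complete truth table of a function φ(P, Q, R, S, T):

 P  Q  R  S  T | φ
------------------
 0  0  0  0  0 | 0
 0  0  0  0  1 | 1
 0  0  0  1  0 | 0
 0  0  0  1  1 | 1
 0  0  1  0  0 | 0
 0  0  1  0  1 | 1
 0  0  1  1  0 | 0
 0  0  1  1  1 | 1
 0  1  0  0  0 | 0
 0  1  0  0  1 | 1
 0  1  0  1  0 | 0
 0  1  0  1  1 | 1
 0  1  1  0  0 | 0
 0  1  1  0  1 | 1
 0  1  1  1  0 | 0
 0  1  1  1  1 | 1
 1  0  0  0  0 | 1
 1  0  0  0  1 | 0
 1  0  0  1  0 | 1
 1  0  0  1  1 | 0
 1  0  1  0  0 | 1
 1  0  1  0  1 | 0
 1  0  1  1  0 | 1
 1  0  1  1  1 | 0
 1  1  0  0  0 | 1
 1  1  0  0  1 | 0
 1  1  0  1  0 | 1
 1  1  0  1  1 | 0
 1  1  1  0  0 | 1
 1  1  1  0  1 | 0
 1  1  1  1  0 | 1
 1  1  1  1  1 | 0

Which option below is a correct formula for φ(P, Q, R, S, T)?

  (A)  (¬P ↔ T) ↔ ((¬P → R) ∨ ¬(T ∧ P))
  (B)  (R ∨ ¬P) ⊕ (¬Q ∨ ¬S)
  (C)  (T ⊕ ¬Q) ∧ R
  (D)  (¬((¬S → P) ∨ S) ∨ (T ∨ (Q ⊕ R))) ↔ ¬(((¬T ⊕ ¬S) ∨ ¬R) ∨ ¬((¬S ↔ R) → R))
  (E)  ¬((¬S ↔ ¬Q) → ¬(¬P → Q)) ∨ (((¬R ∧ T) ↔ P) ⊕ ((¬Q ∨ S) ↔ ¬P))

(B): at (0,0,0,0,1) it gives 0, but φ = 1 — eliminated.
(C): at (0,0,0,0,1) it gives 0, but φ = 1 — eliminated.
(D): at (0,0,0,0,1) it gives 0, but φ = 1 — eliminated.
(E): at (0,0,1,0,1) it gives 0, but φ = 1 — eliminated.
That leaves (A). Evaluating it on every row reproduces the table of φ exactly.

A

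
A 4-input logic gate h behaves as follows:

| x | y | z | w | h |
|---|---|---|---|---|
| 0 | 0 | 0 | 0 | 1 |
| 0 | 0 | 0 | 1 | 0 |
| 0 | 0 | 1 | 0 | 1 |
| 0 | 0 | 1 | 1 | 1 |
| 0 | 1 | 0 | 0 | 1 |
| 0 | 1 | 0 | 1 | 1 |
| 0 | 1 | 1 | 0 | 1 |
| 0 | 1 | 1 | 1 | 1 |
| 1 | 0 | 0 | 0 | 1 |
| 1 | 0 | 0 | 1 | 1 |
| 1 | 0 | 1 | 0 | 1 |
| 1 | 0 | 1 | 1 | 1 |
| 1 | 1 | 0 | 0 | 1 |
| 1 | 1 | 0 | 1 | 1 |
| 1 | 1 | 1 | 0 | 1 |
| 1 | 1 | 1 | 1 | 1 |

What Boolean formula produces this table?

h(x, y, z, w) = (((x' · y') · z') · w)'

h is 0 on exactly one input, (0,0,0,1), whose minterm is ¬x·¬y·¬z·w. So h is the negation of that single conjunction.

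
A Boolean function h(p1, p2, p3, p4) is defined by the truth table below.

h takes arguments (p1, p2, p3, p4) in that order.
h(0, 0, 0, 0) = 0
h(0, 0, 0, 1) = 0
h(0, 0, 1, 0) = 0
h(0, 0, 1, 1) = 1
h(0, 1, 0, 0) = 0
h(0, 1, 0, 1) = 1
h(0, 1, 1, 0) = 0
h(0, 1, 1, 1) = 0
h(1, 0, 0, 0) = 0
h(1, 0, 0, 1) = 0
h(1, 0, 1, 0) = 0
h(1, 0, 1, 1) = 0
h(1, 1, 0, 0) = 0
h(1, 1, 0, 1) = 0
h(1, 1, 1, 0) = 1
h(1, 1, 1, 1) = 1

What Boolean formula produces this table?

h(p1, p2, p3, p4) = (((((¬p1 ∧ ¬p2) ∧ p3) ∧ p4) ∨ (((¬p1 ∧ p2) ∧ ¬p3) ∧ p4)) ∨ (((p1 ∧ p2) ∧ p3) ∧ ¬p4)) ∨ (((p1 ∧ p2) ∧ p3) ∧ p4)

The 1-rows are (0,0,1,1), (0,1,0,1), (1,1,1,0), (1,1,1,1). Each contributes one minterm — ¬p1·¬p2·p3·p4; ¬p1·p2·¬p3·p4; p1·p2·p3·¬p4; p1·p2·p3·p4 — and their disjunction is a sum-of-products form of h.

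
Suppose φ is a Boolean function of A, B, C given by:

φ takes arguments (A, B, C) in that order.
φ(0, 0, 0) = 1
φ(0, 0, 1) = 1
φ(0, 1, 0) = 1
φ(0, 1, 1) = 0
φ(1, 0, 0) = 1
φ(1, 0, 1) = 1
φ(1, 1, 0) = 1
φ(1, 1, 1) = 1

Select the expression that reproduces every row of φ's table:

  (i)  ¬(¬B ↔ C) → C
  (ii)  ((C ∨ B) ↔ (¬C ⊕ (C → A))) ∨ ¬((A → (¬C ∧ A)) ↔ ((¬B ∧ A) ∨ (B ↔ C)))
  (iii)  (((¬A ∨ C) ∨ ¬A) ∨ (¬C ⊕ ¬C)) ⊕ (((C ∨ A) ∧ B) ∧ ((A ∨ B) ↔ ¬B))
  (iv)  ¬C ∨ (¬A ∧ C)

ii

(i): at (0,0,0) it gives 0, but φ = 1 — eliminated.
(iii): at (0,1,1) it gives 1, but φ = 0 — eliminated.
(iv): at (0,1,1) it gives 1, but φ = 0 — eliminated.
That leaves (ii). Evaluating it on every row reproduces the table of φ exactly.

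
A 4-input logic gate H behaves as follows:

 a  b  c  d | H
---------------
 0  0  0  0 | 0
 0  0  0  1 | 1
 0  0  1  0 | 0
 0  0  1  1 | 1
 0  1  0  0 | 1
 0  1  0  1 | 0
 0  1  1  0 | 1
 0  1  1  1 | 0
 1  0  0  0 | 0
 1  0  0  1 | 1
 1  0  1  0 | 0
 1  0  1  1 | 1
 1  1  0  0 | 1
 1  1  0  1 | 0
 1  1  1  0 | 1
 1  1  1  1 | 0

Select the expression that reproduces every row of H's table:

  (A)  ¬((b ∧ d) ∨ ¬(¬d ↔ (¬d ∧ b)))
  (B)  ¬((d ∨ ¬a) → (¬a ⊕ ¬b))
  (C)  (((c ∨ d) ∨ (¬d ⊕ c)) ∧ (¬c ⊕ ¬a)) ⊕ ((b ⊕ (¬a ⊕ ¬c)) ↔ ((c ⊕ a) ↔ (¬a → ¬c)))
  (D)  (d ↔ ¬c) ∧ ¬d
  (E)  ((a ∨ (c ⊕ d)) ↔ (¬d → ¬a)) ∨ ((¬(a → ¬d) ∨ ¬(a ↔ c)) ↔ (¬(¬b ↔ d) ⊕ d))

A

(B): at (0,0,0,0) it gives 1, but H = 0 — eliminated.
(C): at (0,0,0,0) it gives 1, but H = 0 — eliminated.
(D): at (0,0,0,1) it gives 0, but H = 1 — eliminated.
(E): at (0,0,1,0) it gives 1, but H = 0 — eliminated.
Only (A) survives; checking it on all 16 rows confirms it matches H.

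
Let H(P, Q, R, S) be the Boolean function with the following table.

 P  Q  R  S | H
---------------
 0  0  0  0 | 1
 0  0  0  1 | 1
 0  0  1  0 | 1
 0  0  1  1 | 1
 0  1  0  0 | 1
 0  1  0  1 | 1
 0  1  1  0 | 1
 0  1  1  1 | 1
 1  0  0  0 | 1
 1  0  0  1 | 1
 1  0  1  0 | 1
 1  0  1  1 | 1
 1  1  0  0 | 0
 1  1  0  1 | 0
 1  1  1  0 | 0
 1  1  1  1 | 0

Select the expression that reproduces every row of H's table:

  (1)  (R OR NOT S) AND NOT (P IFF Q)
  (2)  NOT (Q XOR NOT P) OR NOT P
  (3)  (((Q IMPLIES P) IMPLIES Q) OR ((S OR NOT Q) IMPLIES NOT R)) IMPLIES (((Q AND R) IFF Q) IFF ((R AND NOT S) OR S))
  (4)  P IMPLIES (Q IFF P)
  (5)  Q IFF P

(1) fails at (0,0,0,0): the formula yields 0, H is 1.
(3) fails at (0,0,0,0): the formula yields 0, H is 1.
(4) fails at (1,0,0,0): the formula yields 0, H is 1.
(5) fails at (0,1,0,0): the formula yields 0, H is 1.
That leaves (2). Evaluating it on every row reproduces the table of H exactly.

2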